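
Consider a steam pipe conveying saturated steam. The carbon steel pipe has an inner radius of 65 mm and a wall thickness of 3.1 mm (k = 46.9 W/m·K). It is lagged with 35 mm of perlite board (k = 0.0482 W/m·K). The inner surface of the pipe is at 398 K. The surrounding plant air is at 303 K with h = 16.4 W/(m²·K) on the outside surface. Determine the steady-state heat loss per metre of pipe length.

q′ ≈ 64.9 W/m

For a radial system each layer contributes R = ln(r_out/r_in)/(2πkL); films add R = 1/(hA).
R_carbon steel pipe wall = ln(68.1/65)/(2π×46.9×1) = 1.581×10^-4 K/W
R_perlite board = ln(103.1/68.1)/(2π×0.0482×1) = 1.369 K/W
R_outer film = 1/(h_o·2πr_oL) = 1/(16.4×2π×0.1031×1) = 0.09413 K/W
R_total = 1.464 K/W
Q = ΔT/R_total = 95/1.464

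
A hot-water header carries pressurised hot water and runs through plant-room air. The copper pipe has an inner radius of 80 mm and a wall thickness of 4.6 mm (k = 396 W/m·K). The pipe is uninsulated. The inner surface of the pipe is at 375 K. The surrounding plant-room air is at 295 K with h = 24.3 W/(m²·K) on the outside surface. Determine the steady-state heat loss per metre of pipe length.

q′ ≈ 1030 W/m

Radial resistances (cylindrical: R_cond = ln(r_o/r_i)/(2πkL), R_conv = 1/(h·2πrL)):
R_copper pipe wall = ln(84.6/80)/(2π×396×1) = 2.247×10^-5 K/W
R_outer film = 1/(h_o·2πr_oL) = 1/(24.3×2π×0.0846×1) = 0.07742 K/W
R_total = 0.07744 K/W
Q = ΔT/R_total = 80/0.07744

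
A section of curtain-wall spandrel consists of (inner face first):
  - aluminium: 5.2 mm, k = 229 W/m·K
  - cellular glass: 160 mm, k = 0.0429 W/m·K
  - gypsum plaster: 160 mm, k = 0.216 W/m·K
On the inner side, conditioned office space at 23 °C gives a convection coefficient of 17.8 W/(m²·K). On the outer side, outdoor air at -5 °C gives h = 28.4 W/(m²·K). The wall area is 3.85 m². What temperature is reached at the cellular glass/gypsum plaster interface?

Using the resistance-network approach (series):
R_inner film = 1/(h_i·A) = 1/(17.8×3.85) = 0.01459 K/W
R_aluminium = L/(kA) = 0.0052/(229×3.85) = 5.898×10^-6 K/W
R_cellular glass = L/(kA) = 0.16/(0.0429×3.85) = 0.9687 K/W
R_gypsum plaster = L/(kA) = 0.16/(0.216×3.85) = 0.1924 K/W
R_outer film = 1/(h_o·A) = 1/(28.4×3.85) = 0.009146 K/W
R_total = 1.185 K/W;  Q = ΔT/R_total = 28/1.185 = 23.63 W
T_interface = T_inner − Q·ΣR(inner→interface) = 23 − 23.6×0.9833

T ≈ -0.237 °C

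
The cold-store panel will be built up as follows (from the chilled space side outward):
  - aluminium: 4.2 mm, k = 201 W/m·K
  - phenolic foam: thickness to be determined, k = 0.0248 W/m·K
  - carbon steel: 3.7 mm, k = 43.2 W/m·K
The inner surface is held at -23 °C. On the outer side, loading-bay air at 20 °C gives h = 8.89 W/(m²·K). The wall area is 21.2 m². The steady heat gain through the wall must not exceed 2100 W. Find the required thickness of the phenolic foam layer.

Model the wall as resistances in series:
R_aluminium = L/(kA) = 0.0042/(201×21.2) = 9.856×10^-7 K/W
R_carbon steel = L/(kA) = 0.0037/(43.2×21.2) = 4.04×10^-6 K/W
R_outer film = 1/(h_o·A) = 1/(8.89×21.2) = 0.005306 K/W
Sum of the known resistances R_other = 0.005311 K/W
Required total resistance R_tot = ΔT/Q_allow = 43/2100 = 0.02048 K/W
R_phenolic foam = R_tot − R_other = 0.01517 K/W
L = R·k·A = 0.01517×0.0248×21.2

L ≈ 7.97 mm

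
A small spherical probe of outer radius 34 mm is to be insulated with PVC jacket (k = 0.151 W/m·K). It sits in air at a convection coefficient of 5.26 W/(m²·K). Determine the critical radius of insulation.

r_cr ≈ 57.4 mm

For a sphere r_cr = 2k/h = 2×0.151/5.26
r_cr = 57.4 mm; since the bare radius (34 mm) is below r_cr, adding a thin layer of insulation will *increase* heat loss.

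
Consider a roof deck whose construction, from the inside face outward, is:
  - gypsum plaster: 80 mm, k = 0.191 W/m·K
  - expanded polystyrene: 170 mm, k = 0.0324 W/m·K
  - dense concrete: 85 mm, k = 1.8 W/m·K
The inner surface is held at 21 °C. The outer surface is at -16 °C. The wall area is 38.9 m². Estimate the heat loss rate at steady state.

Q ≈ 252 W

Model the wall as resistances in series:
R_gypsum plaster = L/(kA) = 0.08/(0.191×38.9) = 0.01077 K/W
R_expanded polystyrene = L/(kA) = 0.17/(0.0324×38.9) = 0.1349 K/W
R_dense concrete = L/(kA) = 0.085/(1.8×38.9) = 0.001214 K/W
R_total = 0.1469 K/W
Q = ΔT / R_total = 37 / 0.1469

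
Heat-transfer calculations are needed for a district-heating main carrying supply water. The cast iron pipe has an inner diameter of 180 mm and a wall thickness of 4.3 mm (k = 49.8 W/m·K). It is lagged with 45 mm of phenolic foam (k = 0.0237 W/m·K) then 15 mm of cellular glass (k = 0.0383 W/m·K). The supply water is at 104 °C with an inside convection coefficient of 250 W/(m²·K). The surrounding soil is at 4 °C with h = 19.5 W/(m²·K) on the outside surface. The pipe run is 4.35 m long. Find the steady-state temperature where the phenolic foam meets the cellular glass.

For a radial system each layer contributes R = ln(r_out/r_in)/(2πkL); films add R = 1/(hA).
R_inner film = 1/(h_i·2πr₁L) = 1/(250×2π×0.09×4.35) = 0.001626 K/W
R_cast iron pipe wall = ln(94.3/90)/(2π×49.8×4.35) = 3.429×10^-5 K/W
R_phenolic foam = ln(139.3/94.3)/(2π×0.0237×4.35) = 0.6023 K/W
R_cellular glass = ln(154.3/139.3)/(2π×0.0383×4.35) = 0.0977 K/W
R_outer film = 1/(h_o·2πr_oL) = 1/(19.5×2π×0.1543×4.35) = 0.01216 K/W
R_total = 0.7138 K/W
Q = ΔT/R_total = 100/0.7138
Q = 140 W
T_interface = T_inner − Q·ΣR(inner→interface) = 104 − 140×0.604

T ≈ 19.4 °C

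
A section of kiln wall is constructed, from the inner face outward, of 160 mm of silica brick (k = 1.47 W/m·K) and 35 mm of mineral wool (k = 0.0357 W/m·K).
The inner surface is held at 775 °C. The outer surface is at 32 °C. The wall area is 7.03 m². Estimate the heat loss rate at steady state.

Thermal resistances in series:
R_silica brick = L/(kA) = 0.16/(1.47×7.03) = 0.01548 K/W
R_mineral wool = L/(kA) = 0.035/(0.0357×7.03) = 0.1395 K/W
R_total = 0.1549 K/W
Q = ΔT / R_total = 743 / 0.1549

Q ≈ 4800 W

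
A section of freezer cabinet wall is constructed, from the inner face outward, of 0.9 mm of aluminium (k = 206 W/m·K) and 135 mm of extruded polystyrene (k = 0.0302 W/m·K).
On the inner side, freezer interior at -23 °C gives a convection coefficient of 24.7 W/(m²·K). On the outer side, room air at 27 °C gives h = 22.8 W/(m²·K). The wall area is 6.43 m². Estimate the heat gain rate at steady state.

Q ≈ 70.6 W

Thermal resistances in series:
R_inner film = 1/(h_i·A) = 1/(24.7×6.43) = 0.006296 K/W
R_aluminium = L/(kA) = 0.0009/(206×6.43) = 6.795×10^-7 K/W
R_extruded polystyrene = L/(kA) = 0.135/(0.0302×6.43) = 0.6952 K/W
R_outer film = 1/(h_o·A) = 1/(22.8×6.43) = 0.006821 K/W
R_total = 0.7083 K/W
Q = ΔT / R_total = 50 / 0.7083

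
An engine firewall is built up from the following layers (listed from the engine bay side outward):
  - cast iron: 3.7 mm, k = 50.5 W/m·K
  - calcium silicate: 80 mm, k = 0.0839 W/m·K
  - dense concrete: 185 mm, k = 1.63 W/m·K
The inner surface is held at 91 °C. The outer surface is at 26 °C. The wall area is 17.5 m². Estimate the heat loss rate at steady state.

Series thermal resistances:
R_cast iron = L/(kA) = 0.0037/(50.5×17.5) = 4.187×10^-6 K/W
R_calcium silicate = L/(kA) = 0.08/(0.0839×17.5) = 0.05449 K/W
R_dense concrete = L/(kA) = 0.185/(1.63×17.5) = 0.006486 K/W
R_total = 0.06098 K/W
Q = ΔT / R_total = 65 / 0.06098

Q ≈ 1070 W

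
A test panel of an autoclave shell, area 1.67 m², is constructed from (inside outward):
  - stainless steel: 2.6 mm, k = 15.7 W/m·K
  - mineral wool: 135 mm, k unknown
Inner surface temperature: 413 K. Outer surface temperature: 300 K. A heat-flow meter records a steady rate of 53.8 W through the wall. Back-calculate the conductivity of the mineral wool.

k ≈ 0.0385 W/(m·K)

Model the wall as resistances in series:
R_stainless steel = L/(kA) = 0.0026/(15.7×1.67) = 9.916×10^-5 K/W
Sum of known resistances R_other = 9.916×10^-5 K/W
Total R = ΔT/Q = 113/53.8 = 2.1 K/W
R_mineral wool = R_total − R_other = 2.1 K/W
k = L/(R·A) = 0.135/(2.1×1.67)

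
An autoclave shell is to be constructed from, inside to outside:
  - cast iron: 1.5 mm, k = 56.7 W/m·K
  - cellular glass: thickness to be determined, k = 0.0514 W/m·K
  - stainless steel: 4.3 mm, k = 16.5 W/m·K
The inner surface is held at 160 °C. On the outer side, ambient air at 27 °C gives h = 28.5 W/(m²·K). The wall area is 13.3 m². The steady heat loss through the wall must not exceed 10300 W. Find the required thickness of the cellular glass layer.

L ≈ 7.01 mm

Series thermal resistances:
R_cast iron = L/(kA) = 0.0015/(56.7×13.3) = 1.989×10^-6 K/W
R_stainless steel = L/(kA) = 0.0043/(16.5×13.3) = 1.959×10^-5 K/W
R_outer film = 1/(h_o·A) = 1/(28.5×13.3) = 0.002638 K/W
Sum of the known resistances R_other = 0.00266 K/W
Required total resistance R_tot = ΔT/Q_allow = 133/10300 = 0.01291 K/W
R_cellular glass = R_tot − R_other = 0.01025 K/W
L = R·k·A = 0.01025×0.0514×13.3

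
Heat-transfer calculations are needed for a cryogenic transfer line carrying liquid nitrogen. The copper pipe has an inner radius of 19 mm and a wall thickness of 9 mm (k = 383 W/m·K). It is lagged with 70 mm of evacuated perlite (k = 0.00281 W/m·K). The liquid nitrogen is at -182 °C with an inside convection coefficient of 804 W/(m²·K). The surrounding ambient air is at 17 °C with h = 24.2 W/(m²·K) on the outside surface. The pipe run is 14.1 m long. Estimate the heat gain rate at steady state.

Treating each annulus and film as a series resistance:
R_inner film = 1/(h_i·2πr₁L) = 1/(804×2π×0.019×14.1) = 7.389×10^-4 K/W
R_copper pipe wall = ln(28/19)/(2π×383×14.1) = 1.143×10^-5 K/W
R_evacuated perlite = ln(98/28)/(2π×0.00281×14.1) = 5.032 K/W
R_outer film = 1/(h_o·2πr_oL) = 1/(24.2×2π×0.098×14.1) = 0.004759 K/W
R_total = 5.038 K/W
Q = ΔT/R_total = 199/5.038

Q ≈ 39.5 W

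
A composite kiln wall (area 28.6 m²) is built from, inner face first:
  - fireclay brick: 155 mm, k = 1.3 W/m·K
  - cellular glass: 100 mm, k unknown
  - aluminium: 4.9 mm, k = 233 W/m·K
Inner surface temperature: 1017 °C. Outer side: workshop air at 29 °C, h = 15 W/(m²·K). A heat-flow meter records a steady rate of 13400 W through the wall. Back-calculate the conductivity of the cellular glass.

Model the wall as resistances in series:
R_fireclay brick = L/(kA) = 0.155/(1.3×28.6) = 0.004169 K/W
R_aluminium = L/(kA) = 0.0049/(233×28.6) = 7.353×10^-7 K/W
R_outer film = 1/(h_o·A) = 1/(15×28.6) = 0.002331 K/W
Sum of known resistances R_other = 0.006501 K/W
Total R = ΔT/Q = 988/13400 = 0.07373 K/W
R_cellular glass = R_total − R_other = 0.06723 K/W
k = L/(R·A) = 0.1/(0.06723×28.6)

k ≈ 0.052 W/(m·K)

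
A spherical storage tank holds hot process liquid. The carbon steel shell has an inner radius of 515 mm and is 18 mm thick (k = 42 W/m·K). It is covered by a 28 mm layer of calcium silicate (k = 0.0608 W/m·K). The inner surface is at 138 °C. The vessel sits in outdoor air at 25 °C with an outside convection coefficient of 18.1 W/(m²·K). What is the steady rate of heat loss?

Q ≈ 827 W

Radial (spherical) resistances in series:
R_carbon steel shell = (1/0.515 − 1/0.533)/(4π×42) = 1.242×10^-4 K/W
R_calcium silicate = (1/0.533 − 1/0.561)/(4π×0.0608) = 0.1226 K/W
R_outer film = 1/(h·4πr_o²) = 1/(18.1×4π×0.561²) = 0.01397 K/W
R_total = 0.1367 K/W
Q = ΔT/R_total = 113/0.1367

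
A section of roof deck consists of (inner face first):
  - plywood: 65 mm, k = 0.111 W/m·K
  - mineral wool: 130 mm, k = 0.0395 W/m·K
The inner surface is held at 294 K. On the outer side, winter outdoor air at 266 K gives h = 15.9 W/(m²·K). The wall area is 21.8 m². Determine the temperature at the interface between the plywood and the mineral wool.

Model the wall as resistances in series:
R_plywood = L/(kA) = 0.065/(0.111×21.8) = 0.02686 K/W
R_mineral wool = L/(kA) = 0.13/(0.0395×21.8) = 0.151 K/W
R_outer film = 1/(h_o·A) = 1/(15.9×21.8) = 0.002885 K/W
R_total = 0.1807 K/W;  Q = ΔT/R_total = 28/0.1807 = 154.9 W
T_interface = T_inner − Q·ΣR(inner→interface) = 294 − 155×0.02686

T ≈ 290 K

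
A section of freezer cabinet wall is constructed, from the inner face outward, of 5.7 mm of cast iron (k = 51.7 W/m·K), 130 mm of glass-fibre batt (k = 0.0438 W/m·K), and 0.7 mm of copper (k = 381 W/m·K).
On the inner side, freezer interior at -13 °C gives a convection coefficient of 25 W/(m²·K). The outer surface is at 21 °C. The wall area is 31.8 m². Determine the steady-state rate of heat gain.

Model the wall as resistances in series:
R_inner film = 1/(h_i·A) = 1/(25×31.8) = 0.001258 K/W
R_cast iron = L/(kA) = 0.0057/(51.7×31.8) = 3.467×10^-6 K/W
R_glass-fibre batt = L/(kA) = 0.13/(0.0438×31.8) = 0.09333 K/W
R_copper = L/(kA) = 0.0007/(381×31.8) = 5.778×10^-8 K/W
R_total = 0.0946 K/W
Q = ΔT / R_total = 34 / 0.0946

Q ≈ 359 W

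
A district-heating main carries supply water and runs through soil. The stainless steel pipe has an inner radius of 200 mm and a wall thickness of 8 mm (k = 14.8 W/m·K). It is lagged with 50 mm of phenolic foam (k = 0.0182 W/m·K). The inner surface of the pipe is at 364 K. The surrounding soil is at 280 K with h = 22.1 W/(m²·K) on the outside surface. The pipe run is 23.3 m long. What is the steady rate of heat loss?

Q ≈ 1020 W

Cylindrical conduction, so R = ln(r₂/r₁)/(2πkL) per layer, in series:
R_stainless steel pipe wall = ln(208/200)/(2π×14.8×23.3) = 1.81×10^-5 K/W
R_phenolic foam = ln(258/208)/(2π×0.0182×23.3) = 0.08085 K/W
R_outer film = 1/(h_o·2πr_oL) = 1/(22.1×2π×0.258×23.3) = 0.001198 K/W
R_total = 0.08207 K/W
Q = ΔT/R_total = 84/0.08207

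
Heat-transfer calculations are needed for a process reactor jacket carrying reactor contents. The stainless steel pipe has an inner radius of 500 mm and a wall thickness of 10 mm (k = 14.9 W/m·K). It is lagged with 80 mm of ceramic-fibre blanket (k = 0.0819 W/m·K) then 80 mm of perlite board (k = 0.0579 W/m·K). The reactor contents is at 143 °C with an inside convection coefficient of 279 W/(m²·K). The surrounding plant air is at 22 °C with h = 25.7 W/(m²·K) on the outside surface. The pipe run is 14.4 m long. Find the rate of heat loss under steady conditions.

Radial resistances (cylindrical: R_cond = ln(r_o/r_i)/(2πkL), R_conv = 1/(h·2πrL)):
R_inner film = 1/(h_i·2πr₁L) = 1/(279×2π×0.5×14.4) = 7.923×10^-5 K/W
R_stainless steel pipe wall = ln(510/500)/(2π×14.9×14.4) = 1.469×10^-5 K/W
R_ceramic-fibre blanket = ln(590/510)/(2π×0.0819×14.4) = 0.01966 K/W
R_perlite board = ln(670/590)/(2π×0.0579×14.4) = 0.02427 K/W
R_outer film = 1/(h_o·2πr_oL) = 1/(25.7×2π×0.67×14.4) = 6.419×10^-4 K/W
R_total = 0.04467 K/W
Q = ΔT/R_total = 121/0.04467

Q ≈ 2710 W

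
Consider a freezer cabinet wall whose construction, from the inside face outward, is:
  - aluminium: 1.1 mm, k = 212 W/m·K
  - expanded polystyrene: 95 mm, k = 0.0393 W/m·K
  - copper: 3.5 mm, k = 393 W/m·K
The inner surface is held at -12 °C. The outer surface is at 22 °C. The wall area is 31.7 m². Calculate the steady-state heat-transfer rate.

Q ≈ 446 W

Model the wall as resistances in series:
R_aluminium = L/(kA) = 0.0011/(212×31.7) = 1.637×10^-7 K/W
R_expanded polystyrene = L/(kA) = 0.095/(0.0393×31.7) = 0.07626 K/W
R_copper = L/(kA) = 0.0035/(393×31.7) = 2.809×10^-7 K/W
R_total = 0.07626 K/W
Q = ΔT / R_total = 34 / 0.07626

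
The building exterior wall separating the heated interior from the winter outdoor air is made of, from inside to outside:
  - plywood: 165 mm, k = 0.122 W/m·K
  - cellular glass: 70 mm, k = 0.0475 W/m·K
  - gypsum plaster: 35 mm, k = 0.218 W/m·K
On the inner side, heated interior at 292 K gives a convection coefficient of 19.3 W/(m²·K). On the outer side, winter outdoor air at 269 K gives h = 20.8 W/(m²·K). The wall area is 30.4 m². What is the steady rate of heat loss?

Q ≈ 227 W

Treating each layer as a thermal resistance in series:
R_inner film = 1/(h_i·A) = 1/(19.3×30.4) = 0.001704 K/W
R_plywood = L/(kA) = 0.165/(0.122×30.4) = 0.04449 K/W
R_cellular glass = L/(kA) = 0.07/(0.0475×30.4) = 0.04848 K/W
R_gypsum plaster = L/(kA) = 0.035/(0.218×30.4) = 0.005281 K/W
R_outer film = 1/(h_o·A) = 1/(20.8×30.4) = 0.001581 K/W
R_total = 0.1015 K/W
Q = ΔT / R_total = 23 / 0.1015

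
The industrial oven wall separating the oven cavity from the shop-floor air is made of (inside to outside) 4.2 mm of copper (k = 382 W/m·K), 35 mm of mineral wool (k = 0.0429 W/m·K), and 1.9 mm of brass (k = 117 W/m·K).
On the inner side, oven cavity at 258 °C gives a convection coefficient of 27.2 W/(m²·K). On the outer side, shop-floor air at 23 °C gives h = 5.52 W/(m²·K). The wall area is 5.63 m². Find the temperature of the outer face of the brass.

Treating each layer as a thermal resistance in series:
R_inner film = 1/(h_i·A) = 1/(27.2×5.63) = 0.00653 K/W
R_copper = L/(kA) = 0.0042/(382×5.63) = 1.953×10^-6 K/W
R_mineral wool = L/(kA) = 0.035/(0.0429×5.63) = 0.1449 K/W
R_brass = L/(kA) = 0.0019/(117×5.63) = 2.884×10^-6 K/W
R_outer film = 1/(h_o·A) = 1/(5.52×5.63) = 0.03218 K/W
R_total = 0.1836 K/W;  Q = ΔT/R_total = 235/0.1836 = 1280 W
T_interface = T_inner − Q·ΣR(inner→interface) = 258 − 1280×0.1514

T ≈ 64.2 °C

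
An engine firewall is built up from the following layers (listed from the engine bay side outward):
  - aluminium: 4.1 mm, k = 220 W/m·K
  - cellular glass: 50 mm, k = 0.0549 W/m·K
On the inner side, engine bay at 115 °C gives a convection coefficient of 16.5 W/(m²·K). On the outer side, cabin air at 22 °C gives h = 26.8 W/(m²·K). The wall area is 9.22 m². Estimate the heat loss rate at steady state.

Q ≈ 850 W

Using the resistance-network approach (series):
R_inner film = 1/(h_i·A) = 1/(16.5×9.22) = 0.006573 K/W
R_aluminium = L/(kA) = 0.0041/(220×9.22) = 2.021×10^-6 K/W
R_cellular glass = L/(kA) = 0.05/(0.0549×9.22) = 0.09878 K/W
R_outer film = 1/(h_o·A) = 1/(26.8×9.22) = 0.004047 K/W
R_total = 0.1094 K/W
Q = ΔT / R_total = 93 / 0.1094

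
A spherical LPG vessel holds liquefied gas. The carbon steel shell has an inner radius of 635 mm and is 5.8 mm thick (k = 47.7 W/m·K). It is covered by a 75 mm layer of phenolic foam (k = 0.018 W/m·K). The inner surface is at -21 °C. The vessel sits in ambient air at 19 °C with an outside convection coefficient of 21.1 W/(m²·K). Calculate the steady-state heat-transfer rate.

Q ≈ 54.8 W

For a spherical shell R = (1/r₁ − 1/r₂)/(4πk); film R = 1/(h·4πr²). In series:
R_carbon steel shell = (1/0.635 − 1/0.6408)/(4π×47.7) = 2.378×10^-5 K/W
R_phenolic foam = (1/0.6408 − 1/0.7158)/(4π×0.018) = 0.7229 K/W
R_outer film = 1/(h·4πr_o²) = 1/(21.1×4π×0.7158²) = 0.007361 K/W
R_total = 0.7303 K/W
Q = ΔT/R_total = 40/0.7303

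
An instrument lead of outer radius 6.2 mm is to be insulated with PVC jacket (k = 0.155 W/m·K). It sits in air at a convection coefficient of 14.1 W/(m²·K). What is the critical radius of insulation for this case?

For a cylinder r_cr = k/h = 0.155/14.1
r_cr = 11 mm; since the bare radius (6.2 mm) is below r_cr, adding a thin layer of insulation will *increase* heat loss.

r_cr ≈ 11 mm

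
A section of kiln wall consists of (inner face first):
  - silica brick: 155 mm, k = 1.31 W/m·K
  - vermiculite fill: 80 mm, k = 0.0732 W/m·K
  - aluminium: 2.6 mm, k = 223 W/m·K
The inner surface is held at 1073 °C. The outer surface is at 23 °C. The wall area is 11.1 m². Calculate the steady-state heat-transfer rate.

Thermal resistances in series:
R_silica brick = L/(kA) = 0.155/(1.31×11.1) = 0.01066 K/W
R_vermiculite fill = L/(kA) = 0.08/(0.0732×11.1) = 0.09846 K/W
R_aluminium = L/(kA) = 0.0026/(223×11.1) = 1.05×10^-6 K/W
R_total = 0.1091 K/W
Q = ΔT / R_total = 1050 / 0.1091

Q ≈ 9620 W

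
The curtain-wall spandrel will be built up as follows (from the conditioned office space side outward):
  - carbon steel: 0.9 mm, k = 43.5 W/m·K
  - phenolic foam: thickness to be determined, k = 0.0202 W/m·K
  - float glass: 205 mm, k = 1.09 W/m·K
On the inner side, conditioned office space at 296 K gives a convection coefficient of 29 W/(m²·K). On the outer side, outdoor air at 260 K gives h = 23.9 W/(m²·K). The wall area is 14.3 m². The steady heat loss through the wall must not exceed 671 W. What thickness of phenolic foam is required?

L ≈ 10.2 mm

Thermal resistances in series:
R_inner film = 1/(h_i·A) = 1/(29×14.3) = 0.002411 K/W
R_carbon steel = L/(kA) = 0.0009/(43.5×14.3) = 1.447×10^-6 K/W
R_float glass = L/(kA) = 0.205/(1.09×14.3) = 0.01315 K/W
R_outer film = 1/(h_o·A) = 1/(23.9×14.3) = 0.002926 K/W
Sum of the known resistances R_other = 0.01849 K/W
Required total resistance R_tot = ΔT/Q_allow = 36/671 = 0.05365 K/W
R_phenolic foam = R_tot − R_other = 0.03516 K/W
L = R·k·A = 0.03516×0.0202×14.3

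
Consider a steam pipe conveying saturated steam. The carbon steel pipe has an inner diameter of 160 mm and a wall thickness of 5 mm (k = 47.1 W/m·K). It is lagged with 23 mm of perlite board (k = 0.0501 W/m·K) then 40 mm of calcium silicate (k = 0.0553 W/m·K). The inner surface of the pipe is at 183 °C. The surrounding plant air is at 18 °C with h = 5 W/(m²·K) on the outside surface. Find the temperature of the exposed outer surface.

T ≈ 36.8 °C

For a radial system each layer contributes R = ln(r_out/r_in)/(2πkL); films add R = 1/(hA).
R_carbon steel pipe wall = ln(85/80)/(2π×47.1×1) = 2.049×10^-4 K/W
R_perlite board = ln(108/85)/(2π×0.0501×1) = 0.7608 K/W
R_calcium silicate = ln(148/108)/(2π×0.0553×1) = 0.9068 K/W
R_outer film = 1/(h_o·2πr_oL) = 1/(5×2π×0.148×1) = 0.2151 K/W
R_total = 1.883 K/W
Q = ΔT/R_total = 165/1.883
Q = 87.6 W/m
T_interface = T_inner − Q·ΣR(inner→interface) = 183 − 87.6×1.668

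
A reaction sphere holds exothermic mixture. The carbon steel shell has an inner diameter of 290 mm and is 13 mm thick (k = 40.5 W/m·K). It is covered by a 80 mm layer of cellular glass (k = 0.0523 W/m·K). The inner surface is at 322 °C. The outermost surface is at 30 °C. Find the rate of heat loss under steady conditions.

Spherical conduction: R = (1/r_in − 1/r_out)/(4πk) per layer; series-sum.
R_carbon steel shell = (1/0.145 − 1/0.158)/(4π×40.5) = 0.001115 K/W
R_cellular glass = (1/0.158 − 1/0.238)/(4π×0.0523) = 3.237 K/W
R_total = 3.238 K/W
Q = ΔT/R_total = 292/3.238

Q ≈ 90.2 W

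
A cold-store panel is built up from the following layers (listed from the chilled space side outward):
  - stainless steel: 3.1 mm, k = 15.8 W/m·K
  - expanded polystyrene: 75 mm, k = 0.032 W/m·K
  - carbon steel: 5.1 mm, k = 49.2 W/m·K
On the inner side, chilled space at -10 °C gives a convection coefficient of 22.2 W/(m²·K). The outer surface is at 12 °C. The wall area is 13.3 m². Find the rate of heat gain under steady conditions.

Q ≈ 122 W

Treating each layer as a thermal resistance in series:
R_inner film = 1/(h_i·A) = 1/(22.2×13.3) = 0.003387 K/W
R_stainless steel = L/(kA) = 0.0031/(15.8×13.3) = 1.475×10^-5 K/W
R_expanded polystyrene = L/(kA) = 0.075/(0.032×13.3) = 0.1762 K/W
R_carbon steel = L/(kA) = 0.0051/(49.2×13.3) = 7.794×10^-6 K/W
R_total = 0.1796 K/W
Q = ΔT / R_total = 22 / 0.1796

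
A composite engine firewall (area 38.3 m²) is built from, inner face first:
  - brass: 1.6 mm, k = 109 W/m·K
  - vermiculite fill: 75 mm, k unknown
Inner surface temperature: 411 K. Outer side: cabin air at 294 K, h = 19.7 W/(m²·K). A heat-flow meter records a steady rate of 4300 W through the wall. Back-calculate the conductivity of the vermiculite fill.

k ≈ 0.0757 W/(m·K)

Series thermal resistances:
R_brass = L/(kA) = 0.0016/(109×38.3) = 3.833×10^-7 K/W
R_outer film = 1/(h_o·A) = 1/(19.7×38.3) = 0.001325 K/W
Sum of known resistances R_other = 0.001326 K/W
Total R = ΔT/Q = 117/4300 = 0.02721 K/W
R_vermiculite fill = R_total − R_other = 0.02588 K/W
k = L/(R·A) = 0.075/(0.02588×38.3)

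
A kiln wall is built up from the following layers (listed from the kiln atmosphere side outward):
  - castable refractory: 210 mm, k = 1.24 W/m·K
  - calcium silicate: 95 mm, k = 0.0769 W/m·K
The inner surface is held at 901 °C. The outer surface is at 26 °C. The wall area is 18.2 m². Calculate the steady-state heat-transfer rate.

Q ≈ 11300 W

Treating each layer as a thermal resistance in series:
R_castable refractory = L/(kA) = 0.21/(1.24×18.2) = 0.009305 K/W
R_calcium silicate = L/(kA) = 0.095/(0.0769×18.2) = 0.06788 K/W
R_total = 0.07718 K/W
Q = ΔT / R_total = 875 / 0.07718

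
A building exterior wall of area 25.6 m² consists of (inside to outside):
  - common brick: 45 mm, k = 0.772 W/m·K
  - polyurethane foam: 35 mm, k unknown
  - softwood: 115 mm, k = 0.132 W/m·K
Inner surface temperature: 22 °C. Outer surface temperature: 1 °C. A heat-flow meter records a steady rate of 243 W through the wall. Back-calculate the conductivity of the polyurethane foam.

Model the wall as resistances in series:
R_common brick = L/(kA) = 0.045/(0.772×25.6) = 0.002277 K/W
R_softwood = L/(kA) = 0.115/(0.132×25.6) = 0.03403 K/W
Sum of known resistances R_other = 0.03631 K/W
Total R = ΔT/Q = 21/243 = 0.08642 K/W
R_polyurethane foam = R_total − R_other = 0.05011 K/W
k = L/(R·A) = 0.035/(0.05011×25.6)

k ≈ 0.0273 W/(m·K)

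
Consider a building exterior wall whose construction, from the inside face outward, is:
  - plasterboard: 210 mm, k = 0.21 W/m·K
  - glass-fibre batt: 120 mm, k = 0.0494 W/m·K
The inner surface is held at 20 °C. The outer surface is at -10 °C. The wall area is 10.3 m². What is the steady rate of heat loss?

Model the wall as resistances in series:
R_plasterboard = L/(kA) = 0.21/(0.21×10.3) = 0.09709 K/W
R_glass-fibre batt = L/(kA) = 0.12/(0.0494×10.3) = 0.2358 K/W
R_total = 0.3329 K/W
Q = ΔT / R_total = 30 / 0.3329

Q ≈ 90.1 W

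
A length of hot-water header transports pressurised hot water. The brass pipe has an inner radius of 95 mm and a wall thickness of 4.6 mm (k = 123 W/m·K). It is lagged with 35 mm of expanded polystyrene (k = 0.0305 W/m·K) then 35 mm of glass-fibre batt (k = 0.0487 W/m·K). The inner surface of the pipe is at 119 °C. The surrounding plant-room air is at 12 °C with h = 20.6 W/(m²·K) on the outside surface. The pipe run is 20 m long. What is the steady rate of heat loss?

Radial resistances (cylindrical: R_cond = ln(r_o/r_i)/(2πkL), R_conv = 1/(h·2πrL)):
R_brass pipe wall = ln(99.6/95)/(2π×123×20) = 3.059×10^-6 K/W
R_expanded polystyrene = ln(134.6/99.6)/(2π×0.0305×20) = 0.07857 K/W
R_glass-fibre batt = ln(169.6/134.6)/(2π×0.0487×20) = 0.03777 K/W
R_outer film = 1/(h_o·2πr_oL) = 1/(20.6×2π×0.1696×20) = 0.002278 K/W
R_total = 0.1186 K/W
Q = ΔT/R_total = 107/0.1186

Q ≈ 902 W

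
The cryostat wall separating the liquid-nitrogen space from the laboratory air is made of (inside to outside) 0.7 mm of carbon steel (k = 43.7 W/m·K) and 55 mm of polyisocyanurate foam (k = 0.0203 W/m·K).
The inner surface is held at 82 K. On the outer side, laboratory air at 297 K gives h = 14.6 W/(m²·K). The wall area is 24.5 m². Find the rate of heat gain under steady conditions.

Thermal resistances in series:
R_carbon steel = L/(kA) = 0.0007/(43.7×24.5) = 6.538×10^-7 K/W
R_polyisocyanurate foam = L/(kA) = 0.055/(0.0203×24.5) = 0.1106 K/W
R_outer film = 1/(h_o·A) = 1/(14.6×24.5) = 0.002796 K/W
R_total = 0.1134 K/W
Q = ΔT / R_total = 215 / 0.1134

Q ≈ 1900 W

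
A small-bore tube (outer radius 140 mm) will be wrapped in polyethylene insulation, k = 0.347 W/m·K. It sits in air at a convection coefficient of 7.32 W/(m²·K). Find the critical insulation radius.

For a cylinder r_cr = k/h = 0.347/7.32
r_cr = 47.4 mm; since the bare radius (140 mm) is above r_cr, any added insulation will reduce heat loss.

r_cr ≈ 47.4 mm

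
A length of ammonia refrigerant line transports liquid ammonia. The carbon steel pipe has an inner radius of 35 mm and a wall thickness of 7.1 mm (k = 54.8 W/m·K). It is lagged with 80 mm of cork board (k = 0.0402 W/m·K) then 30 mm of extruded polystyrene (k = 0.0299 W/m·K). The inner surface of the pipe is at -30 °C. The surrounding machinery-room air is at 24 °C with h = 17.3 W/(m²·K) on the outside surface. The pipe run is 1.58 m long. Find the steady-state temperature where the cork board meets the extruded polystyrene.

T ≈ 11.8 °C

Treating each annulus and film as a series resistance:
R_carbon steel pipe wall = ln(42.1/35)/(2π×54.8×1.58) = 3.395×10^-4 K/W
R_cork board = ln(122.1/42.1)/(2π×0.0402×1.58) = 2.668 K/W
R_extruded polystyrene = ln(152.1/122.1)/(2π×0.0299×1.58) = 0.7401 K/W
R_outer film = 1/(h_o·2πr_oL) = 1/(17.3×2π×0.1521×1.58) = 0.03828 K/W
R_total = 3.447 K/W
Q = ΔT/R_total = 54/3.447
Q = 15.7 W
T_interface = T_inner + Q·ΣR(inner→interface) = -30 + 15.7×2.668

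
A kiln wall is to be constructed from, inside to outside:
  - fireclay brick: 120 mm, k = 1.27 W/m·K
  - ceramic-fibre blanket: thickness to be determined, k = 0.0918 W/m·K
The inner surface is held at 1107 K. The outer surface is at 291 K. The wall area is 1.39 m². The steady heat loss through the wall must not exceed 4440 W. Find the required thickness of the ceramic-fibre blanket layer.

L ≈ 14.8 mm

Using the resistance-network approach (series):
R_fireclay brick = L/(kA) = 0.12/(1.27×1.39) = 0.06798 K/W
Sum of the known resistances R_other = 0.06798 K/W
Required total resistance R_tot = ΔT/Q_allow = 816/4440 = 0.1838 K/W
R_ceramic-fibre blanket = R_tot − R_other = 0.1158 K/W
L = R·k·A = 0.1158×0.0918×1.39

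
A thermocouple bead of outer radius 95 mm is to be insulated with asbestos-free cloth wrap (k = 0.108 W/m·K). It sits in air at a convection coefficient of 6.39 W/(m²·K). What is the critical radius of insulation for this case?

r_cr ≈ 33.8 mm

For a sphere r_cr = 2k/h = 2×0.108/6.39
r_cr = 33.8 mm; since the bare radius (95 mm) is above r_cr, any added insulation will reduce heat loss.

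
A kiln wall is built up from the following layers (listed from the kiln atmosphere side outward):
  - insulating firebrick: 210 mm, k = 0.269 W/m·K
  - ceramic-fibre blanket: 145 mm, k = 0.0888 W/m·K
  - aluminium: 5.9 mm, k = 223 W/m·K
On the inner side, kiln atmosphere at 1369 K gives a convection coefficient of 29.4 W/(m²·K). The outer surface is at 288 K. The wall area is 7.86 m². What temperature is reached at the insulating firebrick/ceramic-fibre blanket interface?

Thermal resistances in series:
R_inner film = 1/(h_i·A) = 1/(29.4×7.86) = 0.004327 K/W
R_insulating firebrick = L/(kA) = 0.21/(0.269×7.86) = 0.09932 K/W
R_ceramic-fibre blanket = L/(kA) = 0.145/(0.0888×7.86) = 0.2077 K/W
R_aluminium = L/(kA) = 0.0059/(223×7.86) = 3.366×10^-6 K/W
R_total = 0.3114 K/W;  Q = ΔT/R_total = 1081/0.3114 = 3471 W
T_interface = T_inner − Q·ΣR(inner→interface) = 1369 − 3470×0.1036

T ≈ 1010 K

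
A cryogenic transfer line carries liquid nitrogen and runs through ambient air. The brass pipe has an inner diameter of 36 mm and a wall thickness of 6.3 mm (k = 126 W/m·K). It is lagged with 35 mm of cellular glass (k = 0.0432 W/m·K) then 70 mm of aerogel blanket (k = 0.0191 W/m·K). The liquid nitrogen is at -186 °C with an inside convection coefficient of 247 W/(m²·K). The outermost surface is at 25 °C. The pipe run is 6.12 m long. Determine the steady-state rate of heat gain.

For a radial system each layer contributes R = ln(r_out/r_in)/(2πkL); films add R = 1/(hA).
R_inner film = 1/(h_i·2πr₁L) = 1/(247×2π×0.018×6.12) = 0.005849 K/W
R_brass pipe wall = ln(24.3/18)/(2π×126×6.12) = 6.194×10^-5 K/W
R_cellular glass = ln(59.3/24.3)/(2π×0.0432×6.12) = 0.537 K/W
R_aerogel blanket = ln(129.3/59.3)/(2π×0.0191×6.12) = 1.061 K/W
R_total = 1.604 K/W
Q = ΔT/R_total = 211/1.604

Q ≈ 132 W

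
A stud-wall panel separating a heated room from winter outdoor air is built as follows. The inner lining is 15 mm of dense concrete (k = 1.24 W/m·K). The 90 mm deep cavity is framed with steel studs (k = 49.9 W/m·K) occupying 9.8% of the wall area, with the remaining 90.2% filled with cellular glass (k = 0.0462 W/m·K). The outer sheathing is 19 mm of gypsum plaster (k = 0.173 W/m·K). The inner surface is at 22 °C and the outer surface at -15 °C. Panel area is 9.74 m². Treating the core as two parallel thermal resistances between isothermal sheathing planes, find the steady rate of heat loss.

Sheathing layers in series; stud and cavity paths in parallel between them.
R_inner = 0.015/(1.24×9.74) = 0.001242 K/W
R_stud  = 0.09/(49.9×0.098×9.74) = 0.00189 K/W
R_cav   = 0.09/(0.0462×0.902×9.74) = 0.2217 K/W
1/R_core = 1/R_stud + 1/R_cav → R_core = 0.001874 K/W
R_outer = 0.019/(0.173×9.74) = 0.01128 K/W
R_total = 0.01439 K/W
Q = ΔT/R_total = 37/0.01439

Q ≈ 2570 W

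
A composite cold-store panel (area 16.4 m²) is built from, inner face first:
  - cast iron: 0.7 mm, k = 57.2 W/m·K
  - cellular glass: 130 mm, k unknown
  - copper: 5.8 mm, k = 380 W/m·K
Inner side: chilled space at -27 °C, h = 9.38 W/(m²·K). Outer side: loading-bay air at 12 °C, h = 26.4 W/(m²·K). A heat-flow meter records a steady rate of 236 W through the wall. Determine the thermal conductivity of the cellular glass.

k ≈ 0.0507 W/(m·K)

Series thermal resistances:
R_inner film = 1/(h_i·A) = 1/(9.38×16.4) = 0.006501 K/W
R_cast iron = L/(kA) = 0.0007/(57.2×16.4) = 7.462×10^-7 K/W
R_copper = L/(kA) = 0.0058/(380×16.4) = 9.307×10^-7 K/W
R_outer film = 1/(h_o·A) = 1/(26.4×16.4) = 0.00231 K/W
Sum of known resistances R_other = 0.008812 K/W
Total R = ΔT/Q = 39/236 = 0.1653 K/W
R_cellular glass = R_total − R_other = 0.1564 K/W
k = L/(R·A) = 0.13/(0.1564×16.4)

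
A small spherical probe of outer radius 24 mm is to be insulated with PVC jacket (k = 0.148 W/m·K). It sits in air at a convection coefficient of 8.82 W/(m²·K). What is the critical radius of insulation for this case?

For a sphere r_cr = 2k/h = 2×0.148/8.82
r_cr = 33.6 mm; since the bare radius (24 mm) is below r_cr, adding a thin layer of insulation will *increase* heat loss.

r_cr ≈ 33.6 mm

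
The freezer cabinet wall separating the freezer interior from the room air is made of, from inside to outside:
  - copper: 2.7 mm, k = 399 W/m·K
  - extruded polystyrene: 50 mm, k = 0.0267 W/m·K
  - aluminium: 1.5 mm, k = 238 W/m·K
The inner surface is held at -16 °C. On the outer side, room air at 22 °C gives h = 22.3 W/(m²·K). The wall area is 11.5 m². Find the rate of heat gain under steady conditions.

Treating each layer as a thermal resistance in series:
R_copper = L/(kA) = 0.0027/(399×11.5) = 5.884×10^-7 K/W
R_extruded polystyrene = L/(kA) = 0.05/(0.0267×11.5) = 0.1628 K/W
R_aluminium = L/(kA) = 0.0015/(238×11.5) = 5.48×10^-7 K/W
R_outer film = 1/(h_o·A) = 1/(22.3×11.5) = 0.003899 K/W
R_total = 0.1667 K/W
Q = ΔT / R_total = 38 / 0.1667

Q ≈ 228 W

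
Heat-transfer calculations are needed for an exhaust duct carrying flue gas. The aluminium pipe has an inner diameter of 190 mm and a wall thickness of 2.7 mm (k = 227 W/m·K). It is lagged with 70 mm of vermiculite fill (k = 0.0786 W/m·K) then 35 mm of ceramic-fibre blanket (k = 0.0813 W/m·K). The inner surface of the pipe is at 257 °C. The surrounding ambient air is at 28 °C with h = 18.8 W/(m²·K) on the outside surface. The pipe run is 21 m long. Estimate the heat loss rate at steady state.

Treating each annulus and film as a series resistance:
R_aluminium pipe wall = ln(97.7/95)/(2π×227×21) = 9.357×10^-7 K/W
R_vermiculite fill = ln(167.7/97.7)/(2π×0.0786×21) = 0.05209 K/W
R_ceramic-fibre blanket = ln(202.7/167.7)/(2π×0.0813×21) = 0.01767 K/W
R_outer film = 1/(h_o·2πr_oL) = 1/(18.8×2π×0.2027×21) = 0.001989 K/W
R_total = 0.07175 K/W
Q = ΔT/R_total = 229/0.07175

Q ≈ 3190 W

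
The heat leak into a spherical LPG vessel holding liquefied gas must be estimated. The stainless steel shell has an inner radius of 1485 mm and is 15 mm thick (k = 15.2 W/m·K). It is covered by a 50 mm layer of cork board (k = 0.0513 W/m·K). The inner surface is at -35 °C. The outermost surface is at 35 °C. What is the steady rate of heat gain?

For a spherical shell R = (1/r₁ − 1/r₂)/(4πk); film R = 1/(h·4πr²). In series:
R_stainless steel shell = (1/1.485 − 1/1.5)/(4π×15.2) = 3.525×10^-5 K/W
R_cork board = (1/1.5 − 1/1.55)/(4π×0.0513) = 0.03336 K/W
R_total = 0.03339 K/W
Q = ΔT/R_total = 70/0.03339

Q ≈ 2100 W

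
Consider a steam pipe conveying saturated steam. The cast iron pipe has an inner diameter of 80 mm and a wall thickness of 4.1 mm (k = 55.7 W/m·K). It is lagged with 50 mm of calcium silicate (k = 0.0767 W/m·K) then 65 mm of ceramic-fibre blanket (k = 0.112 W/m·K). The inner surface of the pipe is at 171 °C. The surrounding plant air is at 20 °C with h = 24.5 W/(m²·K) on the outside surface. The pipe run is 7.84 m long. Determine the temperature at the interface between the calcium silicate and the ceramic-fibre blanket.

T ≈ 70.4 °C

For a radial system each layer contributes R = ln(r_out/r_in)/(2πkL); films add R = 1/(hA).
R_cast iron pipe wall = ln(44.1/40)/(2π×55.7×7.84) = 3.556×10^-5 K/W
R_calcium silicate = ln(94.1/44.1)/(2π×0.0767×7.84) = 0.2006 K/W
R_ceramic-fibre blanket = ln(159.1/94.1)/(2π×0.112×7.84) = 0.09519 K/W
R_outer film = 1/(h_o·2πr_oL) = 1/(24.5×2π×0.1591×7.84) = 0.005208 K/W
R_total = 0.301 K/W
Q = ΔT/R_total = 151/0.301
Q = 502 W
T_interface = T_inner − Q·ΣR(inner→interface) = 171 − 502×0.2006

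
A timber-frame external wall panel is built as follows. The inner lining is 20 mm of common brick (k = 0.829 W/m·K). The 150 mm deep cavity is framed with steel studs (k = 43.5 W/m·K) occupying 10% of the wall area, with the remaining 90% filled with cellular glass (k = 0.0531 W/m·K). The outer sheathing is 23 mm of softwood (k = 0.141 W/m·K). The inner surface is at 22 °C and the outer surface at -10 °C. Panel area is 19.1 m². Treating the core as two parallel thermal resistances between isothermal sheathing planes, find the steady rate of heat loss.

Sheathing layers in series; stud and cavity paths in parallel between them.
R_inner = 0.02/(0.829×19.1) = 0.001263 K/W
R_stud  = 0.15/(43.5×0.1×19.1) = 0.001805 K/W
R_cav   = 0.15/(0.0531×0.9×19.1) = 0.1643 K/W
1/R_core = 1/R_stud + 1/R_cav → R_core = 0.001786 K/W
R_outer = 0.023/(0.141×19.1) = 0.00854 K/W
R_total = 0.01159 K/W
Q = ΔT/R_total = 32/0.01159

Q ≈ 2760 W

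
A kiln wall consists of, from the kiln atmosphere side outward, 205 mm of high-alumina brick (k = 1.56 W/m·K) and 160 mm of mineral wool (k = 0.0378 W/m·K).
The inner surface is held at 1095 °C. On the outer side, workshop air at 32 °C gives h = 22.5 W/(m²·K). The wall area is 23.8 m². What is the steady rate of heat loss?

Q ≈ 5740 W

Using the resistance-network approach (series):
R_high-alumina brick = L/(kA) = 0.205/(1.56×23.8) = 0.005521 K/W
R_mineral wool = L/(kA) = 0.16/(0.0378×23.8) = 0.1778 K/W
R_outer film = 1/(h_o·A) = 1/(22.5×23.8) = 0.001867 K/W
R_total = 0.1852 K/W
Q = ΔT / R_total = 1063 / 0.1852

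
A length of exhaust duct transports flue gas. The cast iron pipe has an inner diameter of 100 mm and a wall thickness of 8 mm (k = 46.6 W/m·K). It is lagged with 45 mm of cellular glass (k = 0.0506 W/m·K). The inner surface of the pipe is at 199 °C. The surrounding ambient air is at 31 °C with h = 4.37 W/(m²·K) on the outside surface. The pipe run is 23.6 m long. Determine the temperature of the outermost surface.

Treating each annulus and film as a series resistance:
R_cast iron pipe wall = ln(58/50)/(2π×46.6×23.6) = 2.148×10^-5 K/W
R_cellular glass = ln(103/58)/(2π×0.0506×23.6) = 0.07654 K/W
R_outer film = 1/(h_o·2πr_oL) = 1/(4.37×2π×0.103×23.6) = 0.01498 K/W
R_total = 0.09154 K/W
Q = ΔT/R_total = 168/0.09154
Q = 1840 W
T_interface = T_inner − Q·ΣR(inner→interface) = 199 − 1840×0.07656

T ≈ 58.5 °C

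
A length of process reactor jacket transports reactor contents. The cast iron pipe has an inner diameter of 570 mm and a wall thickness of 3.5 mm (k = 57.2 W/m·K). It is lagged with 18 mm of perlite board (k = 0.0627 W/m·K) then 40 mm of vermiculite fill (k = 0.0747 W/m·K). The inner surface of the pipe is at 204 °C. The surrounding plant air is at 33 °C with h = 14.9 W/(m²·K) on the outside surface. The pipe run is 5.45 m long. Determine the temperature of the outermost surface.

For a radial system each layer contributes R = ln(r_out/r_in)/(2πkL); films add R = 1/(hA).
R_cast iron pipe wall = ln(288.5/285)/(2π×57.2×5.45) = 6.232×10^-6 K/W
R_perlite board = ln(306.5/288.5)/(2π×0.0627×5.45) = 0.02819 K/W
R_vermiculite fill = ln(346.5/306.5)/(2π×0.0747×5.45) = 0.04795 K/W
R_outer film = 1/(h_o·2πr_oL) = 1/(14.9×2π×0.3465×5.45) = 0.005656 K/W
R_total = 0.08181 K/W
Q = ΔT/R_total = 171/0.08181
Q = 2090 W
T_interface = T_inner − Q·ΣR(inner→interface) = 204 − 2090×0.07615

T ≈ 44.8 °C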